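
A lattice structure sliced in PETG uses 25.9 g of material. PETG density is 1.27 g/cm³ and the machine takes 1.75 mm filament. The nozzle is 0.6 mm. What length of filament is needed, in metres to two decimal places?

8.48 m

Extruded volume: 25.9/1.27 = 20.3937 cm³ (20393.7 mm³).
Cross-section of 1.75 mm filament: π·(1.75/2)² = 2.4053 mm².
Length = 20393.7 / 2.4053 = 8478.65 mm = 8.48 m.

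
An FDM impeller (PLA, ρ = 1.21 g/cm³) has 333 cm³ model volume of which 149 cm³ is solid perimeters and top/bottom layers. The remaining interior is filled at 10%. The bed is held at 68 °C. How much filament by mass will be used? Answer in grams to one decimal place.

Interior volume = 333 − 149, so 184 cm³.
Infill deposited: 0.10 × 184 → 18.4 cm³.
Deposited volume: 149 + 18.4 → 167.4 cm³.
Mass = 167.4 × 1.21, so 202.554 g.

202.6 g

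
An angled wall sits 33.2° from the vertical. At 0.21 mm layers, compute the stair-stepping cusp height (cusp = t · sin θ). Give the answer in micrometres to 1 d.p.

sin(33.2°) = 0.5476, so cusp = 0.21 × 0.5476 = 0.114996 mm → 115.0 μm.

115.0 μm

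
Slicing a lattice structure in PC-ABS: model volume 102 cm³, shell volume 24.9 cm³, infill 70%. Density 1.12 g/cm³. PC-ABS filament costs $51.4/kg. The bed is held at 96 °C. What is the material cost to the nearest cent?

$4.54

Interior volume = 102 − 24.9 = 77.1 cm³.
Deposited infill = 0.70 × 77.1, so 53.97 cm³.
Total printed volume: 24.9 + 53.97 → 78.87 cm³.
Mass = 78.87 × 1.12, so 88.3344 g.
At $51.4/kg: 88.3344/1000 × 51.4 = $4.54.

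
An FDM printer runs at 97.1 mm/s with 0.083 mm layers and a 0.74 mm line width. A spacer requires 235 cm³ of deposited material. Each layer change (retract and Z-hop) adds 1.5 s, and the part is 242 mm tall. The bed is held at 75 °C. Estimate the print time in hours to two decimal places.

12.16 hours

Extrusion cross-section = 0.083 × 0.74 = 0.06142 mm².
Total extruded path = 235000/0.06142 = 3826115.3 mm.
Extrusion time = 3826115.3 / 97.1, so 39403.9 s.
Number of layers: 242 / 0.083 → 2916 (rounded up).
Layer-change overhead = 2916 × 1.5 = 4374 s.
Altogether 39403.9 + 4374 = 43777.9 s, i.e. 12.16 hours.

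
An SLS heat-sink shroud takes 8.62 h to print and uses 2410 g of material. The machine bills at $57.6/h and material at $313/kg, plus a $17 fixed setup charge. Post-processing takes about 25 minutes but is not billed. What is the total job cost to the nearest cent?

$1267.84

Machine cost = 57.6 × 8.62 = $496.512.
Material cost: 313 × 2410/1000 → $754.33.
Total = 496.512 + 754.33 + 17 = 1267.842 ≈ $1267.84.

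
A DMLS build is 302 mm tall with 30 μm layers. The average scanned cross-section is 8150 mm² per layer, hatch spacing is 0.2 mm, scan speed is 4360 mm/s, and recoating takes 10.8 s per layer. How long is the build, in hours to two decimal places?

56.34 hours

Number of layers: 302 / 0.03 → 10067 (rounded up).
Hatch length per layer = 8150 / 0.2, so 40750 mm.
Per-layer scan time = 40750 / 4360, so 9.3463 s.
Per-layer time: 9.3463 + 10.8 → 20.1463 s.
Total: 10067 × 20.1463 s = 202812.8021 s → 56.34 hours.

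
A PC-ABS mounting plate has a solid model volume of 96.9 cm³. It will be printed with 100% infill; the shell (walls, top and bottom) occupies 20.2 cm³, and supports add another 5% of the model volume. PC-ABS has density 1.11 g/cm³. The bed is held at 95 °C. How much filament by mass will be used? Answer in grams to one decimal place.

112.9 g

Interior volume = 96.9 − 20.2, so 76.7 cm³.
Infill deposited = 1.00 × 76.7 = 76.7 cm³.
Support = 0.05 × 96.9, so 4.845 cm³.
Total extruded = 20.2 + 76.7 + 4.845, so 101.745 cm³.
Mass = 101.745 × 1.11, so 112.93695 g.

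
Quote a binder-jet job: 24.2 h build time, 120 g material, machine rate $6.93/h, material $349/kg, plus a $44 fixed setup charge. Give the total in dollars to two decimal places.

Machine cost: 6.93 × 24.2 → $167.706.
Material cost = 349 × 120/1000, so $41.88.
Adding setup: 167.706 + 41.88 + 44 → 253.586 ≈ $253.59.

$253.59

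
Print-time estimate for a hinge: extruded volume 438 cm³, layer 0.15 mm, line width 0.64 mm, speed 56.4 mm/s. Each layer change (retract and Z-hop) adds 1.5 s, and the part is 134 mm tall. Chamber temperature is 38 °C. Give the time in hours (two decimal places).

Bead cross-section = 0.15 × 0.64 = 0.096 mm².
Toolpath length = 438 cm³ / 0.096 mm² = 438000 / 0.096 = 4562500 mm.
Print-move time: 4562500 / 56.4 → 80895.4 s.
Number of layers: 134 / 0.15 → 894 (rounded up).
Layer-change overhead = 894 × 1.5 = 1341 s.
Altogether 80895.4 + 1341 = 82236.4 s, i.e. 22.84 hours.

22.84 hours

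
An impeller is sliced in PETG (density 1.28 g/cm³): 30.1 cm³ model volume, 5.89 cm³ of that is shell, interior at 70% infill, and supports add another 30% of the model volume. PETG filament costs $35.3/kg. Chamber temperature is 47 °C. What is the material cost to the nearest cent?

$1.44

Volume inside the shell = 30.1 − 5.89 = 24.21 cm³.
Infill deposited = 0.70 × 24.21, so 16.947 cm³.
Support = 0.30 × 30.1 = 9.03 cm³.
Total printed volume = 5.89 + 16.947 + 9.03 = 31.867 cm³.
Mass: 31.867 × 1.28 → 40.78976 g.
At $35.3/kg: 40.78976/1000 × 35.3 = $1.44.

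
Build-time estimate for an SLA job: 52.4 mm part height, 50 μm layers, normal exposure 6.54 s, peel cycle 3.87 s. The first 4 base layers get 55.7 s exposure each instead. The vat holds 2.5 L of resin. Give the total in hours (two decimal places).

3.09 hours

Number of layers: 52.4 / 0.05 → 1048 (rounded up).
Bottom layers = 4 × (55.7 + 3.87), so 238.28 s.
Remaining layers: 1044 × (6.54 + 3.87) → 10868.04 s.
Total = 238.28 + 10868.04 = 11106.32 s = 3.09 hours.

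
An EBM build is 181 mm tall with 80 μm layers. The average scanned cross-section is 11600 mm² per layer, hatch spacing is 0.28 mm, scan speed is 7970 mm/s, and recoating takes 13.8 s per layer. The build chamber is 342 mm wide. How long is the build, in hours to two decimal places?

11.94 hours

Layer count = ceil(181 / 0.08) = 2263.
Scan path per layer = 11600 / 0.28 = 41428.6 mm.
Scan time per layer: 41428.6 / 7970 → 5.1981 s.
Per-layer time = 5.1981 + 13.8, so 18.9981 s.
Build time = 2263 × 18.9981 = 42992.7003 s = 11.94 hours.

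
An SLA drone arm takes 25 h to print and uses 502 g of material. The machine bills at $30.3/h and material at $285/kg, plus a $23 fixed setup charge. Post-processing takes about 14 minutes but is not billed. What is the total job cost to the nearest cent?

$923.57

Machine-time cost = 30.3 × 25, so $757.50.
Material cost = 285 × 502/1000 = $143.07.
Total = 757.50 + 143.07 + 23 = $923.57.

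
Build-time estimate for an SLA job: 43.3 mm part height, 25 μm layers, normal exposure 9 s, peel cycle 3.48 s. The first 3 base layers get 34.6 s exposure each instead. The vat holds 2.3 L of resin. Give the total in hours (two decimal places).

Number of layers: 43.3 / 0.025 → 1732 (rounded up).
Bottom layers = 3 × (34.6 + 3.48) = 114.24 s.
Regular layers = 1729 × (9 + 3.48), so 21577.92 s.
Sum: 114.24 + 21577.92 = 21692.16 s → 6.03 hours.

6.03 hours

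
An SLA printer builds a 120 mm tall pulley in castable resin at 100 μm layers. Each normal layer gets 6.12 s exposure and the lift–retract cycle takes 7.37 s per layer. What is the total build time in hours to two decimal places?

Number of layers: 120 / 0.1 → 1200 (rounded up).
Cycle time = 6.12 + 7.37 = 13.49 s.
Build time: 1200 × 13.49 s = 16188 s, i.e. 4.50 hours.

4.50 hours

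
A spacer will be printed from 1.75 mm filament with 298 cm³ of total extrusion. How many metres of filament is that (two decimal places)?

123.89 m

Cross-section of 1.75 mm filament: π·(1.75/2)² = 2.4053 mm².
Length = 298 cm³ / 2.4053 mm² = 298000 / 2.4053 = 123893.07 mm = 123.89 m.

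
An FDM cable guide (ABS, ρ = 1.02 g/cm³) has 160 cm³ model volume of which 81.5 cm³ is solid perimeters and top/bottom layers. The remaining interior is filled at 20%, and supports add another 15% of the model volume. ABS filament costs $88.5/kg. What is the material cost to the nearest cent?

$10.94

Infill region = 160 − 81.5, so 78.5 cm³.
Deposited infill = 0.20 × 78.5 = 15.7 cm³.
Support: 0.15 × 160 → 24 cm³.
Total printed volume = 81.5 + 15.7 + 24, so 121.2 cm³.
Mass = 121.2 × 1.02, so 123.624 g.
At $88.5/kg: 123.624/1000 × 88.5 = $10.94.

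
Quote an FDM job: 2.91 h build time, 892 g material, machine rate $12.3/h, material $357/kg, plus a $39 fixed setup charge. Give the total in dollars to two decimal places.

Machine cost = 12.3 × 2.91, so $35.793.
Material charge: 357 × 892/1000 → $318.444.
Total = 35.793 + 318.444 + 39 = 393.237 ≈ $393.24.

$393.24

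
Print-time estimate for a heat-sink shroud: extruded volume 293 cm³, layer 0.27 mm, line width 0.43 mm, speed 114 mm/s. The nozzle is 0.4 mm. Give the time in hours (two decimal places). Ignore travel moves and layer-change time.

6.15 hours

Bead cross-section: 0.27 × 0.43 → 0.1161 mm².
Toolpath length = 293 cm³ / 0.1161 mm² = 293000 / 0.1161 = 2523686.5 mm.
Time extruding: 2523686.5 / 114 → 22137.6 s.
Converting: 22137.6 s = 6.15 hours.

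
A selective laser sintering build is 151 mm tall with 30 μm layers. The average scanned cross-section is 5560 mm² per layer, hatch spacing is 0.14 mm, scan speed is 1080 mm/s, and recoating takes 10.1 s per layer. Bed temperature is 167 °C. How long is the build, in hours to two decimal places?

Number of layers: 151 / 0.03 → 5034 (rounded up).
Per-layer scan distance = 5560 / 0.14 = 39714.3 mm.
Laser time per layer = 39714.3 / 1080 = 36.7725 s.
Layer cycle = 36.7725 + 10.1, so 46.8725 s.
5034 layers × 46.8725 s/layer = 235956.165 s, i.e. 65.54 hours.

65.54 hours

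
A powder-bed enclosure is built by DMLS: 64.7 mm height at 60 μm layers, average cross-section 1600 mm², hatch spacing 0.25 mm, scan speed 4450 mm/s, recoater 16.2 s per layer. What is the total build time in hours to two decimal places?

Layer count = ceil(64.7 / 0.06) = 1079.
Scan path per layer = 1600 / 0.25 = 6400 mm.
Scan time per layer = 6400 / 4450 = 1.4382 s.
Per-layer time: 1.4382 + 16.2 → 17.6382 s.
Build time = 1079 × 17.6382 = 19031.6178 s = 5.29 hours.

5.29 hours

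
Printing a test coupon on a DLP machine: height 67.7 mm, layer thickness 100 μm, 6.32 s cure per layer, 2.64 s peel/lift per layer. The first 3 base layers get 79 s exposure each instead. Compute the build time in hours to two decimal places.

1.75 hours

Number of layers: 67.7 / 0.1 → 677 (rounded up).
Bottom layers = 3 × (79 + 2.64), so 244.92 s.
Regular layers: 674 × (6.32 + 2.64) → 6039.04 s.
Sum: 244.92 + 6039.04 = 6283.96 s → 1.75 hours.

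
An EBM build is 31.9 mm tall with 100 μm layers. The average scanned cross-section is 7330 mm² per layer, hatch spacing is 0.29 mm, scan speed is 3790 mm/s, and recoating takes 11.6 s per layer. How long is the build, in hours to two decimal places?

Layers = ⌈31.9/0.1⌉ = 319.
Scan path per layer = 7330 / 0.29 = 25275.9 mm.
Scan time per layer = 25275.9 / 3790 = 6.6691 s.
Layer cycle = 6.6691 + 11.6 = 18.2691 s.
319 layers × 18.2691 s/layer = 5827.8429 s, i.e. 1.62 hours.

1.62 hours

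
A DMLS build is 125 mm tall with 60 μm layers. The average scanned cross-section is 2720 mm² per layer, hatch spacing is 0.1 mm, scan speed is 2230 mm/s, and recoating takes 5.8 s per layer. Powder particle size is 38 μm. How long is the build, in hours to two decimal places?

Number of layers: 125 / 0.06 → 2084 (rounded up).
Per-layer scan distance: 2720 / 0.1 → 27200 mm.
Laser time per layer = 27200 / 2230, so 12.1973 s.
Per-layer time = 12.1973 + 5.8, so 17.9973 s.
Build time = 2084 × 17.9973 = 37506.3732 s = 10.42 hours.

10.42 hours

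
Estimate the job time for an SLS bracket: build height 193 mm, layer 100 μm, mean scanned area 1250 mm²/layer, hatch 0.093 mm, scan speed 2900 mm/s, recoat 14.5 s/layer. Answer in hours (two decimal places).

10.26 hours

Layer count = ceil(193 / 0.1) = 1930.
Hatch length per layer: 1250 / 0.093 → 13440.9 mm.
Laser time per layer = 13440.9 / 2900, so 4.6348 s.
Layer cycle = 4.6348 + 14.5 = 19.1348 s.
Build time = 1930 × 19.1348 = 36930.164 s = 10.26 hours.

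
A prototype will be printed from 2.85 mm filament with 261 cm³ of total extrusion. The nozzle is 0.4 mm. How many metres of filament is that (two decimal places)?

40.91 m

A = π r² = π × 1.425² = 6.3794 mm².
L = 261000 mm³ / 6.3794 mm² = 40912.94 mm, i.e. 40.91 m.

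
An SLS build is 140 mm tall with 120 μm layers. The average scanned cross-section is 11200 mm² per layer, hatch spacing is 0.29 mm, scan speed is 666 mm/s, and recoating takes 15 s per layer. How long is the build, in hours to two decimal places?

Layers = ⌈140/0.12⌉ = 1167.
Scan path per layer = 11200 / 0.29, so 38620.7 mm.
Laser time per layer = 38620.7 / 666 = 57.989 s.
Per-layer time: 57.989 + 15 → 72.989 s.
1167 layers × 72.989 s/layer = 85178.163 s, i.e. 23.66 hours.

23.66 hours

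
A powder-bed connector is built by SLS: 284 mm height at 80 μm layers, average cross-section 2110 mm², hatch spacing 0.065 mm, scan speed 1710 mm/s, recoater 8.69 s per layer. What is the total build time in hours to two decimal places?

27.29 hours

Number of layers: 284 / 0.08 → 3550 (rounded up).
Per-layer scan distance: 2110 / 0.065 → 32461.5 mm.
Per-layer scan time: 32461.5 / 1710 → 18.9833 s.
Time per layer = 18.9833 + 8.69 = 27.6733 s.
3550 layers × 27.6733 s/layer = 98240.215 s, i.e. 27.29 hours.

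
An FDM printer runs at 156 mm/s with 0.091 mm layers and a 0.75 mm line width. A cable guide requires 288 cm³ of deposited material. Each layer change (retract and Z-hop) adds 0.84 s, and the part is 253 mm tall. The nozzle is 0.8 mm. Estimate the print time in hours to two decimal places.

8.16 hours

Line area: 0.091 × 0.75 → 0.06825 mm².
Total extruded path = 288000/0.06825 = 4219780.2 mm.
Extrusion time: 4219780.2 / 156 → 27049.9 s.
Layer count = ceil(253 / 0.091) = 2781.
Non-print overhead = 2781 × 0.84 = 2336.04 s.
Total = 27049.9 + 2336.04 = 29385.94 s = 8.16 hours.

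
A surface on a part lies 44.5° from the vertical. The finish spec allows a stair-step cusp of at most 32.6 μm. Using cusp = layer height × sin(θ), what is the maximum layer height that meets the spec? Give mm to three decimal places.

0.047 mm

t = h_c / sin θ = 0.0326 / 0.7009 = 0.047 mm.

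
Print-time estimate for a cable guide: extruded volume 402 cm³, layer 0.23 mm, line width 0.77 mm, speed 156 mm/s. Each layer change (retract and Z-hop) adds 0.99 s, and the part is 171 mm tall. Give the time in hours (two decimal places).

4.25 hours

Extrusion cross-section = 0.23 × 0.77, so 0.1771 mm².
Total extruded path = 402000/0.1771 = 2269904 mm.
Print-move time = 2269904 / 156 = 14550.7 s.
Layers = ⌈171/0.23⌉ = 744.
Non-print overhead = 744 × 0.99, so 736.56 s.
Altogether 14550.7 + 736.56 = 15287.26 s, i.e. 4.25 hours.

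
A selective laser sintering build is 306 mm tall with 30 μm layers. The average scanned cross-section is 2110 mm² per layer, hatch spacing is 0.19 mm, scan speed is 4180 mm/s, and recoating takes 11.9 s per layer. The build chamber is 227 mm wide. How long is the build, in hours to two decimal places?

Number of layers: 306 / 0.03 → 10200 (rounded up).
Per-layer scan distance = 2110 / 0.19, so 11105.3 mm.
Scan time per layer = 11105.3 / 4180 = 2.6568 s.
Layer cycle = 2.6568 + 11.9 = 14.5568 s.
Total: 10200 × 14.5568 s = 148479.36 s → 41.24 hours.

41.24 hours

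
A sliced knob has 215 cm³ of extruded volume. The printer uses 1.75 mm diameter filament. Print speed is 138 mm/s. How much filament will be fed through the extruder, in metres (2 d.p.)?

Filament cross-section = π × (1.75/2)² = 2.4053 mm².
Length = 215 cm³ / 2.4053 mm² = 215000 / 2.4053 = 89385.94 mm = 89.39 m.

89.39 m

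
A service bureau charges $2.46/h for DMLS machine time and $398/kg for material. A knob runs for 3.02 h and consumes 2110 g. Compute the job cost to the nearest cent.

Machine-time cost = 2.46 × 3.02 = $7.4292.
Material charge: 398 × 2110/1000 → $839.78.
Job cost: 7.4292 + 839.78 = 847.2092 ≈ $847.21.

$847.21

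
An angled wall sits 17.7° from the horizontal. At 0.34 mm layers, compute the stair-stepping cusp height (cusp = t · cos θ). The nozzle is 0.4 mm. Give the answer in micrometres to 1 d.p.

h_c = t·cos θ = 0.34 × 0.9527 = 0.323918 mm (323.9 μm).

323.9 μm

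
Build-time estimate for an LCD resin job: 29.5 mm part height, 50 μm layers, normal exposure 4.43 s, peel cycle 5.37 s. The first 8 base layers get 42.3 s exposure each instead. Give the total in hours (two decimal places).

1.69 hours

Layers = ⌈29.5/0.05⌉ = 590.
Bottom layers: 8 × (42.3 + 5.37) → 381.36 s.
Normal layers: 582 × (4.43 + 5.37) → 5703.6 s.
Total = 381.36 + 5703.6 = 6084.96 s = 1.69 hours.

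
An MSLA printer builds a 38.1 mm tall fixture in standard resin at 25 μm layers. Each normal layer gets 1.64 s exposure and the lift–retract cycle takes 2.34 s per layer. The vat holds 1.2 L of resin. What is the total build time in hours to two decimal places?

Number of layers: 38.1 / 0.025 → 1524 (rounded up).
Each layer takes = 1.64 + 2.34 = 3.98 s.
Total = 1524 × 3.98 = 6065.52 s = 1.68 hours.

1.68 hours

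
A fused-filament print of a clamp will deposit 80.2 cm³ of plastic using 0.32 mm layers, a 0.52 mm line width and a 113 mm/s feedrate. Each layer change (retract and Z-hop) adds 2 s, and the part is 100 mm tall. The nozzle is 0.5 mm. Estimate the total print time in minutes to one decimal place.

Bead cross-section = 0.32 × 0.52 = 0.1664 mm².
Toolpath length = 80.2 cm³ / 0.1664 mm² = 80200 / 0.1664 = 481971.2 mm.
Extrusion time = 481971.2 / 113, so 4265.2 s.
Layers = ⌈100/0.32⌉ = 313.
Non-print overhead: 313 × 2 → 626 s.
Altogether 4265.2 + 626 = 4891.2 s, i.e. 81.5 minutes.

81.5 minutes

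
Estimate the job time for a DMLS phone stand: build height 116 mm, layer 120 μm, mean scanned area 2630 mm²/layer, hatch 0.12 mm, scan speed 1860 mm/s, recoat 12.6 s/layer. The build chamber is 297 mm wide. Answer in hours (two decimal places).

6.55 hours

Layer count = ceil(116 / 0.12) = 967.
Hatch length per layer: 2630 / 0.12 → 21916.7 mm.
Laser time per layer: 21916.7 / 1860 → 11.7832 s.
Layer cycle = 11.7832 + 12.6, so 24.3832 s.
Total: 967 × 24.3832 s = 23578.5544 s → 6.55 hours.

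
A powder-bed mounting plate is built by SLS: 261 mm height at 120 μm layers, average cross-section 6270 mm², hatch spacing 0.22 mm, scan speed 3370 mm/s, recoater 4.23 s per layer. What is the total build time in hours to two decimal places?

Layer count = ceil(261 / 0.12) = 2175.
Scan path per layer = 6270 / 0.22, so 28500 mm.
Per-layer scan time = 28500 / 3370, so 8.457 s.
Per-layer time = 8.457 + 4.23, so 12.687 s.
Total: 2175 × 12.687 s = 27594.225 s → 7.67 hours.

7.67 hours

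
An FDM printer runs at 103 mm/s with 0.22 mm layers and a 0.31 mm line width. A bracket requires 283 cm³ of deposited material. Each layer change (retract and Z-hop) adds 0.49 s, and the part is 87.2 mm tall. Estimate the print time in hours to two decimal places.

Line area = 0.22 × 0.31, so 0.0682 mm².
Path length: 283000 mm³ / 0.0682 mm² → 4149560.1 mm.
Print-move time: 4149560.1 / 103 → 40287 s.
Layer count = ceil(87.2 / 0.22) = 397.
Layer-change overhead = 397 × 0.49, so 194.53 s.
Total = 40287 + 194.53 = 40481.53 s = 11.24 hours.

11.24 hours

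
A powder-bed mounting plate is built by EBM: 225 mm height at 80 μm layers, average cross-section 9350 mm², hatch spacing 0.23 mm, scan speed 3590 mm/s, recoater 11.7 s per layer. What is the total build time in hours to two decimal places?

17.99 hours

Number of layers: 225 / 0.08 → 2813 (rounded up).
Per-layer scan distance: 9350 / 0.23 → 40652.2 mm.
Beam time per layer = 40652.2 / 3590 = 11.3237 s.
Per-layer time = 11.3237 + 11.7, so 23.0237 s.
Build time = 2813 × 23.0237 = 64765.6681 s = 17.99 hours.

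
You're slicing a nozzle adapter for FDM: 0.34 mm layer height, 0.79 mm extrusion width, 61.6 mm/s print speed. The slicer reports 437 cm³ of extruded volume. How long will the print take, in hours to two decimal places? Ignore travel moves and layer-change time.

Line area = 0.34 × 0.79 = 0.2686 mm².
Toolpath length = 437 cm³ / 0.2686 mm² = 437000 / 0.2686 = 1626954.6 mm.
Extrusion time = 1626954.6 / 61.6 = 26411.6 s.
That's 26411.6 s → 7.34 hours.

7.34 hours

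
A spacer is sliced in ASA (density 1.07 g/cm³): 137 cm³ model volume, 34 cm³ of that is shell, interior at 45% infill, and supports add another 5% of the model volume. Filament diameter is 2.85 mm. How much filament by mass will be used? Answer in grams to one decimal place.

93.3 g

Interior volume: 137 − 34 → 103 cm³.
Infill deposited = 0.45 × 103 = 46.35 cm³.
Support = 0.05 × 137, so 6.85 cm³.
Total printed volume = 34 + 46.35 + 6.85 = 87.2 cm³.
Mass = 87.2 × 1.07, so 93.304 g.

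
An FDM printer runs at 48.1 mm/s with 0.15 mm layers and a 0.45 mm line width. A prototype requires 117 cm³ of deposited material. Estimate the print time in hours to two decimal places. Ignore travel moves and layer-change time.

Line area = 0.15 × 0.45 = 0.0675 mm².
Total extruded path = 117000/0.0675 = 1733333.3 mm.
Extrusion time = 1733333.3 / 48.1 = 36036 s.
36036 s = 10.01 hours.

10.01 hours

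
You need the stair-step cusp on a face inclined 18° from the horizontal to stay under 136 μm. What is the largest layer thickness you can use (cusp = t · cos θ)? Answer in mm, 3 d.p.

0.143 mm

Layer height = cusp / cos(18°) = 0.136 / 0.9511 = 0.143 mm.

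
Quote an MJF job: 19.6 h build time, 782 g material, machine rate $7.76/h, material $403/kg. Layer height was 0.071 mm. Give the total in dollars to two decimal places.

Machine-time cost = 7.76 × 19.6, so $152.096.
Material cost: 403 × 782/1000 → $315.146.
Total = 152.096 + 315.146 = 467.242 ≈ $467.24.

$467.24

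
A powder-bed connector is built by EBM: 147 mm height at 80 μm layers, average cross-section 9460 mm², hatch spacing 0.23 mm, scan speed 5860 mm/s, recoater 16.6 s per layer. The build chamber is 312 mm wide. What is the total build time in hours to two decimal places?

12.06 hours

Layers = ⌈147/0.08⌉ = 1838.
Scan path per layer = 9460 / 0.23, so 41130.4 mm.
Per-layer scan time: 41130.4 / 5860 → 7.0188 s.
Per-layer time: 7.0188 + 16.6 → 23.6188 s.
1838 layers × 23.6188 s/layer = 43411.3544 s, i.e. 12.06 hours.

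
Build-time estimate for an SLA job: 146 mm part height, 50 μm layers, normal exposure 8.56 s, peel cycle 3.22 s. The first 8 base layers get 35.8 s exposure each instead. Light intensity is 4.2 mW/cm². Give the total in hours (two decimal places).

Number of layers: 146 / 0.05 → 2920 (rounded up).
Base layers: 8 × (35.8 + 3.22) → 312.16 s.
Normal layers = 2912 × (8.56 + 3.22) = 34303.36 s.
Sum: 312.16 + 34303.36 = 34615.52 s → 9.62 hours.

9.62 hours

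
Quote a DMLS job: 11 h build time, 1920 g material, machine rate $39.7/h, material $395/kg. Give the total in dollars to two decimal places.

Machine cost: 39.7 × 11 → $436.70.
Material charge: 395 × 1920/1000 → $758.40.
Job cost: 436.70 + 758.40 = $1195.10.

$1195.10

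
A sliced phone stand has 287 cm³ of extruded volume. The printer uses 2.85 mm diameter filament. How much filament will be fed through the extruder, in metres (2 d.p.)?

Filament cross-section = π × (2.85/2)² = 6.3794 mm².
Length = 287 cm³ / 6.3794 mm² = 287000 / 6.3794 = 44988.56 mm = 44.99 m.

44.99 m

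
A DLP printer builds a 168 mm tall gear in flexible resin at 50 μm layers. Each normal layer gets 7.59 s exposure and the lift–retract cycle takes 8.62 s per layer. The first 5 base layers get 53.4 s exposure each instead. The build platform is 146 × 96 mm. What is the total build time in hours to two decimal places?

Layers = ⌈168/0.05⌉ = 3360.
Bottom layers = 5 × (53.4 + 8.62), so 310.1 s.
Remaining layers: 3355 × (7.59 + 8.62) → 54384.55 s.
Total = 310.1 + 54384.55 = 54694.65 s = 15.19 hours.

15.19 hours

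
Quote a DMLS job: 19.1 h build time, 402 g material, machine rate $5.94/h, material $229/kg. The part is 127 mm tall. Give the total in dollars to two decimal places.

$205.51

Machine-time cost = 5.94 × 19.1 = $113.454.
Feedstock cost = 229 × 402/1000 = $92.058.
Job cost: 113.454 + 92.058 = 205.512 ≈ $205.51.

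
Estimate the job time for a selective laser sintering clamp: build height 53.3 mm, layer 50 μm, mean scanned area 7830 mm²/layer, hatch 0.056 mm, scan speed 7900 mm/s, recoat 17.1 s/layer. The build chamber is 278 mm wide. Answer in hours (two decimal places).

10.30 hours

Layers = ⌈53.3/0.05⌉ = 1066.
Per-layer scan distance = 7830 / 0.056, so 139821.4 mm.
Per-layer scan time: 139821.4 / 7900 → 17.6989 s.
Time per layer = 17.6989 + 17.1 = 34.7989 s.
1066 layers × 34.7989 s/layer = 37095.6274 s, i.e. 10.30 hours.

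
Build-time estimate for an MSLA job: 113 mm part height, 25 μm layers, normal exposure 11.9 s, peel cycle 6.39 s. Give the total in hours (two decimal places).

Layers = ⌈113/0.025⌉ = 4520.
Each layer takes = 11.9 + 6.39 = 18.29 s.
Build time: 4520 × 18.29 s = 82670.8 s, i.e. 22.96 hours.

22.96 hours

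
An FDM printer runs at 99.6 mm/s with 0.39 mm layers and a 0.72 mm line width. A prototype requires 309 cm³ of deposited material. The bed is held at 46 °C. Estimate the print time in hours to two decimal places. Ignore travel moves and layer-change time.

Line area: 0.39 × 0.72 → 0.2808 mm².
Total extruded path = 309000/0.2808 = 1100427.4 mm.
Time extruding = 1100427.4 / 99.6, so 11048.5 s.
In the requested units: 11048.5 s = 3.07 hours.

3.07 hours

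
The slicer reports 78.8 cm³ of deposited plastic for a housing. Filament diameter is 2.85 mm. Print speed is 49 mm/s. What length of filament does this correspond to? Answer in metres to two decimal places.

12.35 m

Cross-section of 2.85 mm filament: π·(2.85/2)² = 6.3794 mm².
L = 78800 mm³ / 6.3794 mm² = 12352.26 mm, i.e. 12.35 m.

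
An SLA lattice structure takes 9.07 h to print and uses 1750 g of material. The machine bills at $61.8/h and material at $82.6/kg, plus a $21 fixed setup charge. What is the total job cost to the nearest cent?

$726.08

Machine cost: 61.8 × 9.07 → $560.526.
Feedstock cost: 82.6 × 1750/1000 → $144.55.
Adding setup: 560.526 + 144.55 + 21 → 726.076 ≈ $726.08.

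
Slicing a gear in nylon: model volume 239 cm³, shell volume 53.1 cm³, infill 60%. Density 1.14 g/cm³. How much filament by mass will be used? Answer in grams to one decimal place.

Infill region = 239 − 53.1 = 185.9 cm³.
Deposited infill = 0.60 × 185.9, so 111.54 cm³.
Total printed volume = 53.1 + 111.54 = 164.64 cm³.
Mass: 164.64 × 1.14 → 187.6896 g.

187.7 g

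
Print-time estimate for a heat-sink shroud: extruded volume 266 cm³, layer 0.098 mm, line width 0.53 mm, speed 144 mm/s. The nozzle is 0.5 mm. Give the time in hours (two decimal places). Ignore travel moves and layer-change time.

Extrusion cross-section: 0.098 × 0.53 → 0.05194 mm².
Total extruded path = 266000/0.05194 = 5121293.8 mm.
Extrusion time: 5121293.8 / 144 → 35564.5 s.
Converting: 35564.5 s = 9.88 hours.

9.88 hours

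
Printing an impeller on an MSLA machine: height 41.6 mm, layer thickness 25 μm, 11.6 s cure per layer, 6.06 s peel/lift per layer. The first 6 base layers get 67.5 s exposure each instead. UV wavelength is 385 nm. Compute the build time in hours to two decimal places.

8.26 hours

Number of layers: 41.6 / 0.025 → 1664 (rounded up).
Bottom layers = 6 × (67.5 + 6.06), so 441.36 s.
Regular layers = 1658 × (11.6 + 6.06), so 29280.28 s.
Sum: 441.36 + 29280.28 = 29721.64 s → 8.26 hours.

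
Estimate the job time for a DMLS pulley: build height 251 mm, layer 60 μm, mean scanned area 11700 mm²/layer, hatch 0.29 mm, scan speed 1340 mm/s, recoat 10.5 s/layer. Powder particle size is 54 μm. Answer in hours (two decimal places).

47.20 hours

Layer count = ceil(251 / 0.06) = 4184.
Per-layer scan distance = 11700 / 0.29 = 40344.8 mm.
Per-layer scan time = 40344.8 / 1340 = 30.1081 s.
Time per layer: 30.1081 + 10.5 → 40.6081 s.
Total: 4184 × 40.6081 s = 169904.2904 s → 47.20 hours.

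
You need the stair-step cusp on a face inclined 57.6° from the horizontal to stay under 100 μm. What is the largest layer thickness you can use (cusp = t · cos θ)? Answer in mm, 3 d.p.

cos(57.6°) = 0.5358; t_max = 0.1/0.5358 = 0.187 mm.

0.187 mm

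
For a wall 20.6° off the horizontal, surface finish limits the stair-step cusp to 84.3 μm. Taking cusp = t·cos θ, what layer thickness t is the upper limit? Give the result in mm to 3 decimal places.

t = h_c / cos θ = 0.0843 / 0.9361 = 0.090 mm.

0.090 mm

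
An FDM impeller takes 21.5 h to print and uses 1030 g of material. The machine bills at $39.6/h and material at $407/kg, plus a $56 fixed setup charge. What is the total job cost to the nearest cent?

Machine-time cost = 39.6 × 21.5, so $851.40.
Material charge = 407 × 1030/1000, so $419.21.
Total = 851.40 + 419.21 + 56 = $1326.61.

$1326.61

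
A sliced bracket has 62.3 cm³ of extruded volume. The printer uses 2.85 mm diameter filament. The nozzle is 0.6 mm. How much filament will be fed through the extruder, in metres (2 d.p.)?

A = π r² = π × 1.425² = 6.3794 mm².
L = 62300 mm³ / 6.3794 mm² = 9765.81 mm, i.e. 9.77 m.

9.77 m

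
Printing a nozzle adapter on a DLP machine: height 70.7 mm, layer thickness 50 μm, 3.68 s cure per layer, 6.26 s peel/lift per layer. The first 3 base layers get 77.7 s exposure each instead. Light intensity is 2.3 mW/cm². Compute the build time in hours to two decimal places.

3.97 hours

Layer count = ceil(70.7 / 0.05) = 1414.
Bottom layers = 3 × (77.7 + 6.26), so 251.88 s.
Normal layers: 1411 × (3.68 + 6.26) → 14025.34 s.
Total = 251.88 + 14025.34 = 14277.22 s = 3.97 hours.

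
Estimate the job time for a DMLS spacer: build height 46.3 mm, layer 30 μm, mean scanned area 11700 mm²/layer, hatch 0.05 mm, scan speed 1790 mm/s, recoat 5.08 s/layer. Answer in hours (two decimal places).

58.25 hours

Layers = ⌈46.3/0.03⌉ = 1544.
Per-layer scan distance = 11700 / 0.05, so 234000 mm.
Per-layer scan time = 234000 / 1790 = 130.7263 s.
Layer cycle = 130.7263 + 5.08 = 135.8063 s.
Build time = 1544 × 135.8063 = 209684.9272 s = 58.25 hours.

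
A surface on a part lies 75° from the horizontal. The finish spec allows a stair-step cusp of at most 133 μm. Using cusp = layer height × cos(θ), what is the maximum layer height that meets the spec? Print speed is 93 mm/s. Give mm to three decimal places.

0.514 mm

t = h_c / cos θ = 0.133 / 0.2588 = 0.514 mm.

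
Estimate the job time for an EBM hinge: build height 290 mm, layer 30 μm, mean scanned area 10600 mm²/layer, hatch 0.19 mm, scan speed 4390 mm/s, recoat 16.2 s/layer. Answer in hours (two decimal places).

77.63 hours

Layers = ⌈290/0.03⌉ = 9667.
Hatch length per layer = 10600 / 0.19, so 55789.5 mm.
Per-layer scan time = 55789.5 / 4390 = 12.7083 s.
Per-layer time = 12.7083 + 16.2 = 28.9083 s.
Total: 9667 × 28.9083 s = 279456.5361 s → 77.63 hours.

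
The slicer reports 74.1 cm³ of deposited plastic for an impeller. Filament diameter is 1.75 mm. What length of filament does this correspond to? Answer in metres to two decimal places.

A = π r² = π × 0.875² = 2.4053 mm².
L = 74100 mm³ / 2.4053 mm² = 30806.97 mm, i.e. 30.81 m.

30.81 m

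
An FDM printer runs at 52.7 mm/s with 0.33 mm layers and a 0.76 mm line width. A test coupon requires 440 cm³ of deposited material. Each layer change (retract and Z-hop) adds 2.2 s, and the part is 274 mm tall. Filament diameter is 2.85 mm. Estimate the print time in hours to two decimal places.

Bead cross-section: 0.33 × 0.76 → 0.2508 mm².
Toolpath length = 440 cm³ / 0.2508 mm² = 440000 / 0.2508 = 1754386 mm.
Extrusion time = 1754386 / 52.7, so 33290.1 s.
Number of layers: 274 / 0.33 → 831 (rounded up).
Z-hop total: 831 × 2.2 → 1828.2 s.
Altogether 33290.1 + 1828.2 = 35118.3 s, i.e. 9.76 hours.

9.76 hours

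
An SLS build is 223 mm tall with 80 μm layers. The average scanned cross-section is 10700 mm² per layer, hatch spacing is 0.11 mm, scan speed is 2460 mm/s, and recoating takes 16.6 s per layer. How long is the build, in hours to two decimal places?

43.48 hours

Layer count = ceil(223 / 0.08) = 2788.
Hatch length per layer = 10700 / 0.11 = 97272.7 mm.
Laser time per layer = 97272.7 / 2460 = 39.5417 s.
Layer cycle: 39.5417 + 16.6 → 56.1417 s.
2788 layers × 56.1417 s/layer = 156523.0596 s, i.e. 43.48 hours.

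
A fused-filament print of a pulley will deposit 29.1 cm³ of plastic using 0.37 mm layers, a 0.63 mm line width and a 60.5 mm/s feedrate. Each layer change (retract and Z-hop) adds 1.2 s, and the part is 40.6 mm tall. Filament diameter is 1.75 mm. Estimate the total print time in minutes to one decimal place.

36.6 minutes

Bead cross-section = 0.37 × 0.63, so 0.2331 mm².
Path length: 29100 mm³ / 0.2331 mm² → 124839.1 mm.
Time extruding = 124839.1 / 60.5 = 2063.5 s.
Number of layers: 40.6 / 0.37 → 110 (rounded up).
Non-print overhead = 110 × 1.2 = 132 s.
Altogether 2063.5 + 132 = 2195.5 s, i.e. 36.6 minutes.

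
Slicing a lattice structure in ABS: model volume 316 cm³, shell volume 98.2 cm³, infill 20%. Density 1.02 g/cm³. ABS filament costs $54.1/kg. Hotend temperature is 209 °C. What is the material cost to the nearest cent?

Volume inside the shell = 316 − 98.2 = 217.8 cm³.
Infill deposited = 0.20 × 217.8, so 43.56 cm³.
Total extruded = 98.2 + 43.56 = 141.76 cm³.
Mass: 141.76 × 1.02 → 144.5952 g.
Cost = 144.5952 g / 1000 × $54.1/kg = $7.82.

$7.82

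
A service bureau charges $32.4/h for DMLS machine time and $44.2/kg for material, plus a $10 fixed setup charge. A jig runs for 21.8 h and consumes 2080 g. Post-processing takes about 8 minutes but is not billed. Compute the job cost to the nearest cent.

Machine-time cost = 32.4 × 21.8 = $706.32.
Feedstock cost = 44.2 × 2080/1000 = $91.936.
Adding setup: 706.32 + 91.936 + 10 → 808.256 ≈ $808.26.

$808.26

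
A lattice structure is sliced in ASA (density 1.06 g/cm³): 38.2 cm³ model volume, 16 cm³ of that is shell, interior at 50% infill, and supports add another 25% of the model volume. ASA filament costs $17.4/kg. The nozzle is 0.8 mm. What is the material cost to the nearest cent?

$0.68

Interior volume = 38.2 − 16 = 22.2 cm³.
Infill deposited = 0.50 × 22.2 = 11.1 cm³.
Support = 0.25 × 38.2, so 9.55 cm³.
Total printed volume = 16 + 11.1 + 9.55, so 36.65 cm³.
Mass: 36.65 × 1.06 → 38.849 g.
Cost = 38.849 g / 1000 × $17.4/kg = $0.68.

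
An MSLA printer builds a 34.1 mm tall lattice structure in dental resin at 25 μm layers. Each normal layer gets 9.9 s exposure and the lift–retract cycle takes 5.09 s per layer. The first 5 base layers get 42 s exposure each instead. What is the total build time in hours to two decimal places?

Layer count = ceil(34.1 / 0.025) = 1364.
Bottom layers = 5 × (42 + 5.09), so 235.45 s.
Remaining layers = 1359 × (9.9 + 5.09), so 20371.41 s.
Sum: 235.45 + 20371.41 = 20606.86 s → 5.72 hours.

5.72 hours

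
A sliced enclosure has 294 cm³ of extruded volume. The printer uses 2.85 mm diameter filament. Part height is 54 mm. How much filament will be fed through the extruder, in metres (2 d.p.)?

Cross-section of 2.85 mm filament: π·(2.85/2)² = 6.3794 mm².
L = 294000 mm³ / 6.3794 mm² = 46085.84 mm, i.e. 46.09 m.

46.09 m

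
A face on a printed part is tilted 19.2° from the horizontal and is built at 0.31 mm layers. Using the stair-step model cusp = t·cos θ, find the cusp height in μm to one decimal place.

h_c = t·cos θ = 0.31 × 0.9444 = 0.292764 mm (292.8 μm).

292.8 μm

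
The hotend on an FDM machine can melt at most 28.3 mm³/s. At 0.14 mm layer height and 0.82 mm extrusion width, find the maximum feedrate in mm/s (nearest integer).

247 mm/s

Extrusion cross-section: 0.14 × 0.82 → 0.1148 mm².
v_max = Q/A = 28.3/0.1148 = 246.52 mm/s → 247 mm/s.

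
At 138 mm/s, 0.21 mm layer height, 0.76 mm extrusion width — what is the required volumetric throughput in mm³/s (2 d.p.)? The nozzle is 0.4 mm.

22.02

Bead cross-section = 0.21 × 0.76 = 0.1596 mm².
Volumetric flow = 138 × 0.1596 = 22.02 mm³/s.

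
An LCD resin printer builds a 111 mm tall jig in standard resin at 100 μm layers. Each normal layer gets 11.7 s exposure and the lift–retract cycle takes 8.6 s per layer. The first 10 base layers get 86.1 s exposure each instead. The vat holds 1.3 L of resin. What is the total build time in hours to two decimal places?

Layer count = ceil(111 / 0.1) = 1110.
Base layers = 10 × (86.1 + 8.6) = 947 s.
Remaining layers = 1100 × (11.7 + 8.6), so 22330 s.
Total = 947 + 22330 = 23277 s = 6.47 hours.

6.47 hours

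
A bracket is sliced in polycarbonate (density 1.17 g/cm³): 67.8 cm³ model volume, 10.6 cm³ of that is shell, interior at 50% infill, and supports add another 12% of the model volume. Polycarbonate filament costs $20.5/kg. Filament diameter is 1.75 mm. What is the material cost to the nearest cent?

$1.14

Volume inside the shell = 67.8 − 10.6, so 57.2 cm³.
Infill volume = 0.50 × 57.2 = 28.6 cm³.
Support: 0.12 × 67.8 → 8.136 cm³.
Total printed volume = 10.6 + 28.6 + 8.136, so 47.336 cm³.
Mass = 47.336 × 1.17, so 55.38312 g.
Cost = 55.38312 g / 1000 × $20.5/kg = $1.14.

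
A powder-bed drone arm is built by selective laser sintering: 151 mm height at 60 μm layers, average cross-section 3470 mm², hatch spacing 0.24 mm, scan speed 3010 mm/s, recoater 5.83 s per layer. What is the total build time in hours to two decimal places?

Layer count = ceil(151 / 0.06) = 2517.
Per-layer scan distance = 3470 / 0.24, so 14458.3 mm.
Per-layer scan time: 14458.3 / 3010 → 4.8034 s.
Per-layer time: 4.8034 + 5.83 → 10.6334 s.
Build time = 2517 × 10.6334 = 26764.2678 s = 7.43 hours.

7.43 hours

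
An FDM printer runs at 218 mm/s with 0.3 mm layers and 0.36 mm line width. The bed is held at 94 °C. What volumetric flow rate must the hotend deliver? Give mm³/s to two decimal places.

Bead cross-section = 0.3 × 0.36 = 0.108 mm².
Volumetric flow = 218 × 0.108 = 23.54 mm³/s.

23.54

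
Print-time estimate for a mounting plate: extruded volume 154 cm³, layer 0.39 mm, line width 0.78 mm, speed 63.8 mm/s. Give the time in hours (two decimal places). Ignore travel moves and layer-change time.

2.20 hours

Line area = 0.39 × 0.78 = 0.3042 mm².
Path length: 154000 mm³ / 0.3042 mm² → 506245.9 mm.
Print-move time: 506245.9 / 63.8 → 7934.9 s.
7934.9 s = 2.20 hours.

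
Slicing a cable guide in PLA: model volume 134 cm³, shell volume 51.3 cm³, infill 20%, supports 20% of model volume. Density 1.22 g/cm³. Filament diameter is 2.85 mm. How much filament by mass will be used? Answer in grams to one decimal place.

115.5 g

Interior volume: 134 − 51.3 → 82.7 cm³.
Infill volume = 0.20 × 82.7 = 16.54 cm³.
Support = 0.20 × 134 = 26.8 cm³.
Deposited volume = 51.3 + 16.54 + 26.8, so 94.64 cm³.
Mass: 94.64 × 1.22 → 115.4608 g.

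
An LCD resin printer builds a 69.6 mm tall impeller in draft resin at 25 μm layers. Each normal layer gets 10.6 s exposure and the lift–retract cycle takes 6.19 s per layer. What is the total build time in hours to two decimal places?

12.98 hours

Layer count = ceil(69.6 / 0.025) = 2784.
Cycle time = 10.6 + 6.19, so 16.79 s.
Build time: 2784 × 16.79 s = 46743.36 s, i.e. 12.98 hours.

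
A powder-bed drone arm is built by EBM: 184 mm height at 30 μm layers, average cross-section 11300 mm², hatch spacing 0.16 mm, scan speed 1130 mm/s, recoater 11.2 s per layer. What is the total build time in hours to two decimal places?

125.58 hours

Layer count = ceil(184 / 0.03) = 6134.
Hatch length per layer: 11300 / 0.16 → 70625 mm.
Per-layer scan time = 70625 / 1130 = 62.5 s.
Per-layer time: 62.5 + 11.2 → 73.7 s.
Build time = 6134 × 73.7 = 452075.8 s = 125.58 hours.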